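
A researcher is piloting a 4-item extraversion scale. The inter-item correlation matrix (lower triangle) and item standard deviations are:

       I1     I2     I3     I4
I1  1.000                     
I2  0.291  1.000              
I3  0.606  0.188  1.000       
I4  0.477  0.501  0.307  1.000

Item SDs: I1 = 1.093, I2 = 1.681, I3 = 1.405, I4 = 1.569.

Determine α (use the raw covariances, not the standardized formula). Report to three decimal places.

Σσ²ᵢ = 1.093² + 1.681² + 1.405² + 1.569² = 8.4562
Covariances σ_ij = r_ij · s_i · s_j:
  σ(I1,I2) = 0.291 × 1.093 × 1.681 = 0.5347
  σ(I1,I3) = 0.606 × 1.093 × 1.405 = 0.9306
  σ(I1,I4) = 0.477 × 1.093 × 1.569 = 0.8180
  σ(I2,I3) = 0.188 × 1.681 × 1.405 = 0.4440
  σ(I2,I4) = 0.501 × 1.681 × 1.569 = 1.3214
  σ(I3,I4) = 0.307 × 1.405 × 1.569 = 0.6768
σ²_T = Σσ²ᵢ + 2·Σσ_ij = 8.4562 + 2 × 4.7255 = 17.9072
α = (4/3)·(1 − 8.4562/17.9072) = 0.704

α = 0.704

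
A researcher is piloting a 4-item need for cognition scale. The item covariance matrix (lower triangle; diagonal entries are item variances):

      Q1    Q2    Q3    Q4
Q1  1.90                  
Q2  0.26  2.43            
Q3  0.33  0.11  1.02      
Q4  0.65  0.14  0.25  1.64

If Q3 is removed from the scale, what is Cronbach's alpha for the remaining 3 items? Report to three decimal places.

Cronbach's alpha = 0.390

Remaining items: Q1, Q2, Q4 (k = 3).
ΣVar(i) = 1.90 + 2.43 + 1.64 = 5.97
Var(T) = 5.97 + 2 × 1.05 = 8.07
α (item deleted) = (3/2)·(1 − 5.97/8.07) = 0.390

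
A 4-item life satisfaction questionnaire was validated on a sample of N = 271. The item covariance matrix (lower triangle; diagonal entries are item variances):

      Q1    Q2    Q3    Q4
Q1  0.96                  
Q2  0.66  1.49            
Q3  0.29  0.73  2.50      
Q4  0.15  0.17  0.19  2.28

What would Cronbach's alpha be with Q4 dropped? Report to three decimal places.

α = 0.606

Remaining items: Q1, Q2, Q3 (k = 3).
ΣVar(i) = 0.96 + 1.49 + 2.50 = 4.95
σ²_total = 4.95 + 2 × 1.68 = 8.31
α (item deleted) = (3/2)·(1 − 4.95/8.31) = 0.606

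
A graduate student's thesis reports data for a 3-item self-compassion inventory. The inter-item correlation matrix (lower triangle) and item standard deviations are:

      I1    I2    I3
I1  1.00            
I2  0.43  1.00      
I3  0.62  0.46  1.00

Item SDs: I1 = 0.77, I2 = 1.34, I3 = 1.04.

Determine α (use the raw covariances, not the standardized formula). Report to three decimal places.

Σσ²ᵢ = 0.77² + 1.34² + 1.04² = 3.4701
Covariances σ_ij = r_ij · s_i · s_j:
  σ(I1,I2) = 0.43 × 0.77 × 1.34 = 0.4437
  σ(I1,I3) = 0.62 × 0.77 × 1.04 = 0.4965
  σ(I2,I3) = 0.46 × 1.34 × 1.04 = 0.6411
σ²_T = Σσ²ᵢ + 2·Σσ_ij = 3.4701 + 2 × 1.5813 = 6.6327
α = (3/2)·(1 − 3.4701/6.6327) = 0.715

α = 0.715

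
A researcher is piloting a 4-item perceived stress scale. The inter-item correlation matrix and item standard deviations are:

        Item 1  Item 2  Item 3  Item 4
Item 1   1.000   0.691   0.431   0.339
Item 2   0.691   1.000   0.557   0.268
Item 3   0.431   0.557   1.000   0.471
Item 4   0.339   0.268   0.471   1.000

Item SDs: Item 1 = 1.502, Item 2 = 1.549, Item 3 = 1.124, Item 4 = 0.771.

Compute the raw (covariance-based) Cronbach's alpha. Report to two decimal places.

Σσ²ᵢ = 1.502² + 1.549² + 1.124² + 0.771² = 6.5132
Covariances σ_ij = r_ij · s_i · s_j:
  σ(Item 1,Item 2) = 0.691 × 1.502 × 1.549 = 1.6077
  σ(Item 1,Item 3) = 0.431 × 1.502 × 1.124 = 0.7276
  σ(Item 1,Item 4) = 0.339 × 1.502 × 0.771 = 0.3926
  σ(Item 2,Item 3) = 0.557 × 1.549 × 1.124 = 0.9698
  σ(Item 2,Item 4) = 0.268 × 1.549 × 0.771 = 0.3201
  σ(Item 3,Item 4) = 0.471 × 1.124 × 0.771 = 0.4082
σ²_T = Σσ²ᵢ + 2·Σσ_ij = 6.5132 + 2 × 4.4260 = 15.3652
α = (4/3)·(1 − 6.5132/15.3652) = 0.77

α = 0.77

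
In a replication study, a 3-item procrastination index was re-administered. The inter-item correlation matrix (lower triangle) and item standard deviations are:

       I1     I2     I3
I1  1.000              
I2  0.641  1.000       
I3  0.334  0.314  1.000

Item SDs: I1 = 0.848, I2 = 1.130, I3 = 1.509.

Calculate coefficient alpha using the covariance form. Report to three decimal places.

coefficient alpha = 0.637

Σσ²ᵢ = 0.848² + 1.130² + 1.509² = 4.2731
Covariances σ_ij = r_ij · s_i · s_j:
  σ(I1,I2) = 0.641 × 0.848 × 1.130 = 0.6142
  σ(I1,I3) = 0.334 × 0.848 × 1.509 = 0.4274
  σ(I2,I3) = 0.314 × 1.130 × 1.509 = 0.5354
σ²_T = Σσ²ᵢ + 2·Σσ_ij = 4.2731 + 2 × 1.5770 = 7.4271
α = (3/2)·(1 − 4.2731/7.4271) = 0.637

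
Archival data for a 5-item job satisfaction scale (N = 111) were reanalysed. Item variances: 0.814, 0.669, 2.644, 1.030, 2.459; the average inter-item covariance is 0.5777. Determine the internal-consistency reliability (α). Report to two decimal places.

α = 0.75

Σσᵢ² = 0.814 + 0.669 + 2.644 + 1.030 + 2.459 = 7.616
Sum of the 10 distinct covariances = 10 × 0.5777 = 5.7770
Var(T) = Σσᵢ² + 2·Σcov = 7.616 + 2 × 5.7770 = 19.1700
α = (5/4)·(1 − 7.616/19.1700) = 0.75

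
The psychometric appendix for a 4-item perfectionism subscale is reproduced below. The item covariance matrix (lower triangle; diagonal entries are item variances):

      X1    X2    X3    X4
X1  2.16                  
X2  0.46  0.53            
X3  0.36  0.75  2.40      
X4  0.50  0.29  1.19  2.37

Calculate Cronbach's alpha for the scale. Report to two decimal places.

ΣVar(i) = 2.16 + 0.53 + 2.40 + 2.37 = 7.46
Sum of off-diagonal covariances = 3.55
σ²_total = 7.46 + 2 × 3.55 = 14.56
α = (k/(k−1))·(1 − ΣVar(i)/σ²_total) = (4/3)·(1 − 7.46/14.56) = 0.65

α = 0.65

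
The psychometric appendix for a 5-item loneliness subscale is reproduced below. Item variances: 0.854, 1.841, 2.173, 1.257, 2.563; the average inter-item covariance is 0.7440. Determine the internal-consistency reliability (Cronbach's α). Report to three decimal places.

Cronbach's α = 0.789

Σσ²ᵢ = 0.854 + 1.841 + 2.173 + 1.257 + 2.563 = 8.688
Sum of the 10 distinct covariances = 10 × 0.7440 = 7.4400
σ²_T = Σσ²ᵢ + 2·Σcov = 8.688 + 2 × 7.4400 = 23.5680
α = (5/4)·(1 − 8.688/23.5680) = 0.789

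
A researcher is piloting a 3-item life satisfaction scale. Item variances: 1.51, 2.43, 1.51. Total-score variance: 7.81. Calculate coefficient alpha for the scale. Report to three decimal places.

ΣVar(i) = 1.51 + 2.43 + 1.51 = 5.45
α = (k/(k−1))·(1 − ΣVar(i)/σ²_T) = (3/2)·(1 − 5.45/7.81) = 0.453

α = 0.453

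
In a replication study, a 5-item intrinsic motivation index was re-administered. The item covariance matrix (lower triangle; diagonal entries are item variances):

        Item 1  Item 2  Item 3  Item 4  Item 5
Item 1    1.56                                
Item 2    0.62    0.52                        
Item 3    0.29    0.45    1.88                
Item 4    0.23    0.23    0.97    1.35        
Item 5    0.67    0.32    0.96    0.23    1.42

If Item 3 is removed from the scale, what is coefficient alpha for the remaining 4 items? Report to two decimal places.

Remaining items: Item 1, Item 2, Item 4, Item 5 (k = 4).
Σσ²ᵢ = 1.56 + 0.52 + 1.35 + 1.42 = 4.85
total variance = 4.85 + 2 × 2.30 = 9.45
α (item deleted) = (4/3)·(1 − 4.85/9.45) = 0.65

coefficient alpha = 0.65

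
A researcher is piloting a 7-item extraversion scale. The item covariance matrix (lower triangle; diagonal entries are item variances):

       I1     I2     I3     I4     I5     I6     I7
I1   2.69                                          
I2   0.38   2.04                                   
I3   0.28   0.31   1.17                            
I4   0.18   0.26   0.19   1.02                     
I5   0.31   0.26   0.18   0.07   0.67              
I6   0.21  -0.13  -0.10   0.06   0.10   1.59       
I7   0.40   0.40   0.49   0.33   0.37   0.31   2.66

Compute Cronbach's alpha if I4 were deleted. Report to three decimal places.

Remaining items: I1, I2, I3, I5, I6, I7 (k = 6).
ΣVar(i) = 2.69 + 2.04 + 1.17 + 0.67 + 1.59 + 2.66 = 10.82
σ²_total = 10.82 + 2 × 3.77 = 18.36
α (item deleted) = (6/5)·(1 − 10.82/18.36) = 0.493

Cronbach's alpha = 0.493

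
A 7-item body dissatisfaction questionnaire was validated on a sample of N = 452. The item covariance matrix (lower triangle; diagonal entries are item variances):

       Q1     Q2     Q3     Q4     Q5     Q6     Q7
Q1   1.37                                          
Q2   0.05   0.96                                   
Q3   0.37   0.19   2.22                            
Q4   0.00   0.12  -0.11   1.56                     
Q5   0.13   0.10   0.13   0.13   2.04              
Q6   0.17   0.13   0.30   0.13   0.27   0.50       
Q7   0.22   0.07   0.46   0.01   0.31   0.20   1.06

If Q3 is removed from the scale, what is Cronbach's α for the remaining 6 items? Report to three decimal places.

Remaining items: Q1, Q2, Q4, Q5, Q6, Q7 (k = 6).
Σσᵢ² = 1.37 + 0.96 + 1.56 + 2.04 + 0.50 + 1.06 = 7.49
σ²_total = 7.49 + 2 × 2.04 = 11.57
α (item deleted) = (6/5)·(1 − 7.49/11.57) = 0.423

α = 0.423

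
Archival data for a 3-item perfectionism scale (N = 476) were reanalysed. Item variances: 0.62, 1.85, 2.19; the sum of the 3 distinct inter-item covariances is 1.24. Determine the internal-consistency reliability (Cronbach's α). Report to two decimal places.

sum of item variances = 0.62 + 1.85 + 2.19 = 4.66
Sum of distinct covariances = 1.24
σ²_T = sum of item variances + 2·Σcov = 4.66 + 2 × 1.24 = 7.14
α = (3/2)·(1 − 4.66/7.14) = 0.52

α = 0.52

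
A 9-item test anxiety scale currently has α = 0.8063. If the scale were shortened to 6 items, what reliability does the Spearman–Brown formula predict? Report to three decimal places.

Length factor m = 6/9 = 0.6667
α' = m·α / (1 − (1−m)·α)
   = 6/9 × 0.8063 / (1 − (1 − 6/9) × 0.8063)
   = 0.5375 / 0.7312 = 0.735

predicted reliability = 0.735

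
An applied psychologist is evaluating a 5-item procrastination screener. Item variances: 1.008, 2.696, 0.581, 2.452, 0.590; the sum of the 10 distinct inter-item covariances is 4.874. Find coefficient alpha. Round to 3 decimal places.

coefficient alpha = 0.714

sum of item variances = 1.008 + 2.696 + 0.581 + 2.452 + 0.590 = 7.327
Sum of distinct covariances = 4.874
total variance = sum of item variances + 2·Σcov = 7.327 + 2 × 4.874 = 17.075
α = (5/4)·(1 − 7.327/17.075) = 0.714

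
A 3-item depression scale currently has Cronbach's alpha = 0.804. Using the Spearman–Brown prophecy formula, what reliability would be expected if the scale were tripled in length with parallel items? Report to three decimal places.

Length factor m = 3
α' = m·α / (1 + (m−1)·α)
   = 3 × 0.804 / (1 + (3 − 1) × 0.804)
   = 2.4120 / 2.6080 = 0.925

predicted reliability = 0.925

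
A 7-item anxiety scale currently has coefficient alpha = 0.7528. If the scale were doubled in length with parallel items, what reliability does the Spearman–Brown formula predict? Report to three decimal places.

Length factor m = 2
α' = m·α / (1 + (m−1)·α)
   = 2 × 0.7528 / (1 + (2 − 1) × 0.7528)
   = 1.5056 / 1.7528 = 0.859

predicted reliability = 0.859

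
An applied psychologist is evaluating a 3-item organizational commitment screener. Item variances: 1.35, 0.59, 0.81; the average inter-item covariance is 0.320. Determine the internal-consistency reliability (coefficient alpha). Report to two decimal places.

coefficient alpha = 0.62

Σσ²ᵢ = 1.35 + 0.59 + 0.81 = 2.75
Sum of the 3 distinct covariances = 3 × 0.320 = 0.960
σ²_total = Σσ²ᵢ + 2·Σcov = 2.75 + 2 × 0.960 = 4.670
α = (3/2)·(1 − 2.75/4.670) = 0.62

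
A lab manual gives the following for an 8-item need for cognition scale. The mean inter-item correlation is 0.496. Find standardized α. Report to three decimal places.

standardized α = 0.887

Standardized α = k·r̄ / (1 + (k−1)·r̄) = 8 × 0.496 / (1 + 7 × 0.496)
  = 3.9680 / 4.4720 = 0.887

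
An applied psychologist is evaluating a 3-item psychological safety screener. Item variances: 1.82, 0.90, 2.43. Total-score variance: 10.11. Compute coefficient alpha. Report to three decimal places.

sum of item variances = 1.82 + 0.90 + 2.43 = 5.15
α = (k/(k−1))·(1 − sum of item variances/σ²_T) = (3/2)·(1 − 5.15/10.11) = 0.736

coefficient alpha = 0.736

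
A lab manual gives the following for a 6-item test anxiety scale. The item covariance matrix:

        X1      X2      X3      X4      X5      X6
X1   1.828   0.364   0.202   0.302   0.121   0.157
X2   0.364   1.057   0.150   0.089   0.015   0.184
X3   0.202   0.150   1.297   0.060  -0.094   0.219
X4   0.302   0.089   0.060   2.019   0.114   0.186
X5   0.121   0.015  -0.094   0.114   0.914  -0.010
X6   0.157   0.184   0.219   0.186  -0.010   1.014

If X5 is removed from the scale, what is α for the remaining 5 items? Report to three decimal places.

Remaining items: X1, X2, X3, X4, X6 (k = 5).
Σσ²ᵢ = 1.828 + 1.057 + 1.297 + 2.019 + 1.014 = 7.215
total variance = 7.215 + 2 × 1.913 = 11.041
α (item deleted) = (5/4)·(1 − 7.215/11.041) = 0.433

α = 0.433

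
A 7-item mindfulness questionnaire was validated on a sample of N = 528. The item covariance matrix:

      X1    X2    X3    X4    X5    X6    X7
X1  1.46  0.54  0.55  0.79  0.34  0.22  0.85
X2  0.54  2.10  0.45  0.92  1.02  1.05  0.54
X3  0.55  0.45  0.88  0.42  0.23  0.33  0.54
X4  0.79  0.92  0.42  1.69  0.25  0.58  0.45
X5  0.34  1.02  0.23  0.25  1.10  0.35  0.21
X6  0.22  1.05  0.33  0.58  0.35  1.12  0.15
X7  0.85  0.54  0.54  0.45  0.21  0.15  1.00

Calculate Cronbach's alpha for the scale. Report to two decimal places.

sum of item variances = 1.46 + 2.10 + 0.88 + 1.69 + 1.10 + 1.12 + 1.00 = 9.35
Sum of the distinct covariances = 10.78
Var(T) = 9.35 + 2 × 10.78 = 30.91
α = (k/(k−1))·(1 − sum of item variances/Var(T)) = (7/6)·(1 − 9.35/30.91) = 0.81

Cronbach's alpha = 0.81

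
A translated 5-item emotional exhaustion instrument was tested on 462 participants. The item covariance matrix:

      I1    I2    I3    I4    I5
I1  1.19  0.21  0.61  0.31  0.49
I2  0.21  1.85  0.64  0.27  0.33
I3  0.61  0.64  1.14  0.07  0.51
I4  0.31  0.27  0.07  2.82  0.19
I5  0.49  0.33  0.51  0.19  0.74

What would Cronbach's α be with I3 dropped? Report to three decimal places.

Cronbach's α = 0.471

Remaining items: I1, I2, I4, I5 (k = 4).
Σσᵢ² = 1.19 + 1.85 + 2.82 + 0.74 = 6.60
total variance = 6.60 + 2 × 1.80 = 10.20
α (item deleted) = (4/3)·(1 − 6.60/10.20) = 0.471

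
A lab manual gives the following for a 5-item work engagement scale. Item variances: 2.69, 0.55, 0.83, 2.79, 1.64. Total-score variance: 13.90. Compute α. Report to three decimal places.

ΣVar(i) = 2.69 + 0.55 + 0.83 + 2.79 + 1.64 = 8.50
α = (k/(k−1))·(1 − ΣVar(i)/σ²_total) = (5/4)·(1 − 8.50/13.90) = 0.486

α = 0.486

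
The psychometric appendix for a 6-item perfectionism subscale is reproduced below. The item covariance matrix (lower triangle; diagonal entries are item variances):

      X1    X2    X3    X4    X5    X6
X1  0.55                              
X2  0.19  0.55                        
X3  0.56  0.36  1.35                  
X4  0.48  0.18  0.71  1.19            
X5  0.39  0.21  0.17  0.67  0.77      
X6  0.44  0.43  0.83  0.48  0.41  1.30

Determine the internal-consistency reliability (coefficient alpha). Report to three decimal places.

ΣVar(i) = 0.55 + 0.55 + 1.35 + 1.19 + 0.77 + 1.30 = 5.71
Sum of off-diagonal covariances = 6.51
Var(T) = 5.71 + 2 × 6.51 = 18.73
α = (k/(k−1))·(1 − ΣVar(i)/Var(T)) = (6/5)·(1 − 5.71/18.73) = 0.834

coefficient alpha = 0.834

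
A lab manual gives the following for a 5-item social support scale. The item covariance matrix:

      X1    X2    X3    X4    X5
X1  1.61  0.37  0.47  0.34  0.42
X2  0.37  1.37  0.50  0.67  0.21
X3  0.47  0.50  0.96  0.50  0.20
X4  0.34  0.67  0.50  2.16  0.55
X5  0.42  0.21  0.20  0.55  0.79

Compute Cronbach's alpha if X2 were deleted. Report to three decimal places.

Cronbach's alpha = 0.631

Remaining items: X1, X3, X4, X5 (k = 4).
Σσᵢ² = 1.61 + 0.96 + 2.16 + 0.79 = 5.52
Var(T) = 5.52 + 2 × 2.48 = 10.48
α (item deleted) = (4/3)·(1 − 5.52/10.48) = 0.631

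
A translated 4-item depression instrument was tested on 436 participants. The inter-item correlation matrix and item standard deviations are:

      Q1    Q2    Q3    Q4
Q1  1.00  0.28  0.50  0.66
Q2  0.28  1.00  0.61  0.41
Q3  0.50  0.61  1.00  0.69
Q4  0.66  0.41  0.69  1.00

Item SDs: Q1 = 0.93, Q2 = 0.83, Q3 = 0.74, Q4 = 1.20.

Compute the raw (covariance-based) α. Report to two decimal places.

Σσ²ᵢ = 0.93² + 0.83² + 0.74² + 1.20² = 3.5414
Covariances σ_ij = r_ij · s_i · s_j:
  σ(Q1,Q2) = 0.28 × 0.93 × 0.83 = 0.2161
  σ(Q1,Q3) = 0.50 × 0.93 × 0.74 = 0.3441
  σ(Q1,Q4) = 0.66 × 0.93 × 1.20 = 0.7366
  σ(Q2,Q3) = 0.61 × 0.83 × 0.74 = 0.3747
  σ(Q2,Q4) = 0.41 × 0.83 × 1.20 = 0.4084
  σ(Q3,Q4) = 0.69 × 0.74 × 1.20 = 0.6127
σ²_T = Σσ²ᵢ + 2·Σσ_ij = 3.5414 + 2 × 2.6926 = 8.9266
α = (4/3)·(1 − 3.5414/8.9266) = 0.80

α = 0.80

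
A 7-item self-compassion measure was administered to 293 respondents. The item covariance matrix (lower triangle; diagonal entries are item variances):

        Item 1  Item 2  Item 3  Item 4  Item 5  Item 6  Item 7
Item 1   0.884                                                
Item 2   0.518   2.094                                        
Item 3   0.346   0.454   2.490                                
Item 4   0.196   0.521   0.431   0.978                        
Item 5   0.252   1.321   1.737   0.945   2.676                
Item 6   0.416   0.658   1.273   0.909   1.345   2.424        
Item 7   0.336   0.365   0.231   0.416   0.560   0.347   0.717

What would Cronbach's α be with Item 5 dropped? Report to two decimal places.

Remaining items: Item 1, Item 2, Item 3, Item 4, Item 6, Item 7 (k = 6).
ΣVar(i) = 0.884 + 2.094 + 2.490 + 0.978 + 2.424 + 0.717 = 9.587
σ²_T = 9.587 + 2 × 7.417 = 24.421
α (item deleted) = (6/5)·(1 − 9.587/24.421) = 0.73

Cronbach's α = 0.73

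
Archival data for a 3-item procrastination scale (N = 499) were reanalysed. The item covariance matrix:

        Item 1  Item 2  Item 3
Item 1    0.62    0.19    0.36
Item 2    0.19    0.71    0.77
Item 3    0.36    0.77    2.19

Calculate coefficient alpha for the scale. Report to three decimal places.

coefficient alpha = 0.643

Σσ²ᵢ = 0.62 + 0.71 + 2.19 = 3.52
Sum of the distinct covariances = 1.32
σ²_total = 3.52 + 2 × 1.32 = 6.16
α = (k/(k−1))·(1 − Σσ²ᵢ/σ²_total) = (3/2)·(1 − 3.52/6.16) = 0.643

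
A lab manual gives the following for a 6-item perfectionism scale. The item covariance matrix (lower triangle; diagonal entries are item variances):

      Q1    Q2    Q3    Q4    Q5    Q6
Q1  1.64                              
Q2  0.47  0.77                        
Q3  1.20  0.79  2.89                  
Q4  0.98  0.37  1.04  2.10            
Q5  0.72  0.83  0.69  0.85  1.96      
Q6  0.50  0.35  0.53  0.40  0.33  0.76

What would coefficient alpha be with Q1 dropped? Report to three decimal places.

coefficient alpha = 0.741

Remaining items: Q2, Q3, Q4, Q5, Q6 (k = 5).
Σσ²ᵢ = 0.77 + 2.89 + 2.10 + 1.96 + 0.76 = 8.48
Var(T) = 8.48 + 2 × 6.18 = 20.84
α (item deleted) = (5/4)·(1 − 8.48/20.84) = 0.741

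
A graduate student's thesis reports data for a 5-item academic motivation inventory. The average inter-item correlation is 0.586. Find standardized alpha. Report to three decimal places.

α = 0.876

Standardized α = k·r̄ / (1 + (k−1)·r̄) = 5 × 0.586 / (1 + 4 × 0.586)
  = 2.9300 / 3.3440 = 0.876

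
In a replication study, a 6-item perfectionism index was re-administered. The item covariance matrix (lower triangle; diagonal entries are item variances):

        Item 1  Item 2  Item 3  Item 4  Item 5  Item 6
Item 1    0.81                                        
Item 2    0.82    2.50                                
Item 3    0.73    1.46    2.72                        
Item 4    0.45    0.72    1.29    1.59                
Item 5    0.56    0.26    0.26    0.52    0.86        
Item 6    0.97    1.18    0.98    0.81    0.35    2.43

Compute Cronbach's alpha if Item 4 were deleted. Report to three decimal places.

Cronbach's alpha = 0.774

Remaining items: Item 1, Item 2, Item 3, Item 5, Item 6 (k = 5).
Σσ²ᵢ = 0.81 + 2.50 + 2.72 + 0.86 + 2.43 = 9.32
total variance = 9.32 + 2 × 7.57 = 24.46
α (item deleted) = (5/4)·(1 − 9.32/24.46) = 0.774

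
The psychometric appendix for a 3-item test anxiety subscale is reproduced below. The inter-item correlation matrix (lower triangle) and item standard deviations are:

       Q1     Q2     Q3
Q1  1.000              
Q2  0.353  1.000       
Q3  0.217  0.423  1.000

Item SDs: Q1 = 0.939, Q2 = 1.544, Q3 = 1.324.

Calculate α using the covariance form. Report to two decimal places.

Σσ²ᵢ = 0.939² + 1.544² + 1.324² = 5.0186
Covariances σ_ij = r_ij · s_i · s_j:
  σ(Q1,Q2) = 0.353 × 0.939 × 1.544 = 0.5118
  σ(Q1,Q3) = 0.217 × 0.939 × 1.324 = 0.2698
  σ(Q2,Q3) = 0.423 × 1.544 × 1.324 = 0.8647
σ²_T = Σσ²ᵢ + 2·Σσ_ij = 5.0186 + 2 × 1.6463 = 8.3112
α = (3/2)·(1 − 5.0186/8.3112) = 0.59

α = 0.59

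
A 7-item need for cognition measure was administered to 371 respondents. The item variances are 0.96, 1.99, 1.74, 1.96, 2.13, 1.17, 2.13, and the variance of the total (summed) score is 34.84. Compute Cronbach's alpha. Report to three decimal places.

ΣVar(i) = 0.96 + 1.99 + 1.74 + 1.96 + 2.13 + 1.17 + 2.13 = 12.08
α = (k/(k−1))·(1 − ΣVar(i)/σ²_total) = (7/6)·(1 − 12.08/34.84) = 0.762

α = 0.762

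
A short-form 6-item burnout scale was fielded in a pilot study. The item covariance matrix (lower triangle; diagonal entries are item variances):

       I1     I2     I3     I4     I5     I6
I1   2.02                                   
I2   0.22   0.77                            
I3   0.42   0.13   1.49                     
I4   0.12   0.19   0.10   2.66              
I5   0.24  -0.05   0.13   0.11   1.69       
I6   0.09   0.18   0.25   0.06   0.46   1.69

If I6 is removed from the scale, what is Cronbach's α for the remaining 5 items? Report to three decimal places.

Remaining items: I1, I2, I3, I4, I5 (k = 5).
Σσ²ᵢ = 2.02 + 0.77 + 1.49 + 2.66 + 1.69 = 8.63
σ²_T = 8.63 + 2 × 1.61 = 11.85
α (item deleted) = (5/4)·(1 − 8.63/11.85) = 0.340

Cronbach's α = 0.340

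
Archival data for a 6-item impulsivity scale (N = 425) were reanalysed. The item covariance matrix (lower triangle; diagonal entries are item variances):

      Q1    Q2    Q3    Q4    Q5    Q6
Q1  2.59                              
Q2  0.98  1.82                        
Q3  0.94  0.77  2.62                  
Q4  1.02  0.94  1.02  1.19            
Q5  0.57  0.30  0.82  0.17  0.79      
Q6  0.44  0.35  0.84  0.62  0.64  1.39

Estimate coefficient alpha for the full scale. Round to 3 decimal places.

sum of item variances = 2.59 + 1.82 + 2.62 + 1.19 + 0.79 + 1.39 = 10.40
Σ_{i<j} σ_ij = 10.42
total variance = 10.40 + 2 × 10.42 = 31.24
α = (k/(k−1))·(1 − sum of item variances/total variance) = (6/5)·(1 − 10.40/31.24) = 0.801

coefficient alpha = 0.801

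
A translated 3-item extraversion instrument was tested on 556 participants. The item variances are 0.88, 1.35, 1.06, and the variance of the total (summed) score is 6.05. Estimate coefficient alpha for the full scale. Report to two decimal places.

α = 0.68

sum of item variances = 0.88 + 1.35 + 1.06 = 3.29
α = (k/(k−1))·(1 − sum of item variances/σ²_total) = (3/2)·(1 − 3.29/6.05) = 0.68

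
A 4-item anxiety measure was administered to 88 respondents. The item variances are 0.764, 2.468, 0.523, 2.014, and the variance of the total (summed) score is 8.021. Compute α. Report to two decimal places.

α = 0.37

Σσ²ᵢ = 0.764 + 2.468 + 0.523 + 2.014 = 5.769
α = (k/(k−1))·(1 − Σσ²ᵢ/σ²_T) = (4/3)·(1 − 5.769/8.021) = 0.37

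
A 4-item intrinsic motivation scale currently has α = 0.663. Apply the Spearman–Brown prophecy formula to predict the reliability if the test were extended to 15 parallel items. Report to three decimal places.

Length factor m = 15/4 = 3.7500
α' = m·α / (1 + (m−1)·α)
   = 15/4 × 0.663 / (1 + (15/4 − 1) × 0.663)
   = 2.4863 / 2.8232 = 0.881

predicted reliability = 0.881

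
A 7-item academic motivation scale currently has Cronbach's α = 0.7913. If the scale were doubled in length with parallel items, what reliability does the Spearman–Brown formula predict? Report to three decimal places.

predicted reliability = 0.883

Length factor m = 2
α' = m·α / (1 + (m−1)·α)
   = 2 × 0.7913 / (1 + (2 − 1) × 0.7913)
   = 1.5826 / 1.7913 = 0.883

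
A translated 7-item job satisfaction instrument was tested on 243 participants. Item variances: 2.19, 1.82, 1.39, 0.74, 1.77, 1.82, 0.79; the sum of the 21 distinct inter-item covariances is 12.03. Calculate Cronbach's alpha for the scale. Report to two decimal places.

sum of item variances = 2.19 + 1.82 + 1.39 + 0.74 + 1.77 + 1.82 + 0.79 = 10.52
Sum of distinct covariances = 12.03
σ²_total = sum of item variances + 2·Σcov = 10.52 + 2 × 12.03 = 34.58
α = (7/6)·(1 − 10.52/34.58) = 0.81

Cronbach's alpha = 0.81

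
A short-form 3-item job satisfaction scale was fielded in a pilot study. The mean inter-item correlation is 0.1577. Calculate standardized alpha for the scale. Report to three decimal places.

α = 0.360

Standardized α = k·r̄ / (1 + (k−1)·r̄) = 3 × 0.1577 / (1 + 2 × 0.1577)
  = 0.4731 / 1.3154 = 0.360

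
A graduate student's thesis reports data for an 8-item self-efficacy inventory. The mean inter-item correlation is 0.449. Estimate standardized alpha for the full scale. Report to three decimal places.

standardized alpha = 0.867

Standardized α = k·r̄ / (1 + (k−1)·r̄) = 8 × 0.449 / (1 + 7 × 0.449)
  = 3.5920 / 4.1430 = 0.867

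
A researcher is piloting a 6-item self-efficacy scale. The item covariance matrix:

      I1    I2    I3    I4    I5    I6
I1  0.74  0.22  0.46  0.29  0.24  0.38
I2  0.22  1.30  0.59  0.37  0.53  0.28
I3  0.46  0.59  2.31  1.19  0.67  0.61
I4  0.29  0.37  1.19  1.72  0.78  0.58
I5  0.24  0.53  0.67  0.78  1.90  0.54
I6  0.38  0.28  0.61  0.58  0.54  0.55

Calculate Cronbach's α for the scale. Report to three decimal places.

Cronbach's α = 0.774

Σσ²ᵢ = 0.74 + 1.30 + 2.31 + 1.72 + 1.90 + 0.55 = 8.52
Σ_{i<j} σ_ij = 7.73
σ²_total = 8.52 + 2 × 7.73 = 23.98
α = (k/(k−1))·(1 − Σσ²ᵢ/σ²_total) = (6/5)·(1 − 8.52/23.98) = 0.774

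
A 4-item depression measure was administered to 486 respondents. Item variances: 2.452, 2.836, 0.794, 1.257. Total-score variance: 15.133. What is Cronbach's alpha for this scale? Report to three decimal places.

Σσᵢ² = 2.452 + 2.836 + 0.794 + 1.257 = 7.339
α = (k/(k−1))·(1 − Σσᵢ²/σ²_T) = (4/3)·(1 − 7.339/15.133) = 0.687

Cronbach's alpha = 0.687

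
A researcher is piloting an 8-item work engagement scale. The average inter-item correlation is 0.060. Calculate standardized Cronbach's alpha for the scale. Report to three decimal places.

α = 0.338

Standardized α = k·r̄ / (1 + (k−1)·r̄) = 8 × 0.060 / (1 + 7 × 0.060)
  = 0.4800 / 1.4200 = 0.338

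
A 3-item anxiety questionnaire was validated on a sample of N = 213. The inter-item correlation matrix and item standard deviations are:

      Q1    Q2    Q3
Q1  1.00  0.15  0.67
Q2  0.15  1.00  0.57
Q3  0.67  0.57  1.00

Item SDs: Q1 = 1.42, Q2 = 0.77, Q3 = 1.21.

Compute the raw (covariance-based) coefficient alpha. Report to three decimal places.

coefficient alpha = 0.713

Σσ²ᵢ = 1.42² + 0.77² + 1.21² = 4.0734
Covariances σ_ij = r_ij · s_i · s_j:
  σ(Q1,Q2) = 0.15 × 1.42 × 0.77 = 0.1640
  σ(Q1,Q3) = 0.67 × 1.42 × 1.21 = 1.1512
  σ(Q2,Q3) = 0.57 × 0.77 × 1.21 = 0.5311
σ²_T = Σσ²ᵢ + 2·Σσ_ij = 4.0734 + 2 × 1.8463 = 7.7660
α = (3/2)·(1 − 4.0734/7.7660) = 0.713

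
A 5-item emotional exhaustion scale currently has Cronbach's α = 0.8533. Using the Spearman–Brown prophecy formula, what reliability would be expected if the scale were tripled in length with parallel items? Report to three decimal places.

Length factor m = 3
α' = m·α / (1 + (m−1)·α)
   = 3 × 0.8533 / (1 + (3 − 1) × 0.8533)
   = 2.5599 / 2.7066 = 0.946

predicted reliability = 0.946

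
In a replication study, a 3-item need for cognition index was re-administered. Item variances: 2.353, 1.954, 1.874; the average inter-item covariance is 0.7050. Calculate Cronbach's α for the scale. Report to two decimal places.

ΣVar(i) = 2.353 + 1.954 + 1.874 = 6.181
Sum of the 3 distinct covariances = 3 × 0.7050 = 2.1150
total variance = ΣVar(i) + 2·Σcov = 6.181 + 2 × 2.1150 = 10.4110
α = (3/2)·(1 − 6.181/10.4110) = 0.61

α = 0.61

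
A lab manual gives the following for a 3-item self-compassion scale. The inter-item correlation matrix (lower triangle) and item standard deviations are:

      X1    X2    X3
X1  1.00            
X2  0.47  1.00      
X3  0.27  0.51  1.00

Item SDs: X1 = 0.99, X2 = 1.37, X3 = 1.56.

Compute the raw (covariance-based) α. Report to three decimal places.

Σσ²ᵢ = 0.99² + 1.37² + 1.56² = 5.2906
Covariances σ_ij = r_ij · s_i · s_j:
  σ(X1,X2) = 0.47 × 0.99 × 1.37 = 0.6375
  σ(X1,X3) = 0.27 × 0.99 × 1.56 = 0.4170
  σ(X2,X3) = 0.51 × 1.37 × 1.56 = 1.0900
σ²_T = Σσ²ᵢ + 2·Σσ_ij = 5.2906 + 2 × 2.1445 = 9.5796
α = (3/2)·(1 − 5.2906/9.5796) = 0.672

α = 0.672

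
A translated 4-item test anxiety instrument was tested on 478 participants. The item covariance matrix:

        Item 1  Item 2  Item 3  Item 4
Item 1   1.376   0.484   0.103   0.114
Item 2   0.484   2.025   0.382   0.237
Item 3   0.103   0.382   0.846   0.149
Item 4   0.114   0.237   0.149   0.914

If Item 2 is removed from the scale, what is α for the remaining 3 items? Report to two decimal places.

Remaining items: Item 1, Item 3, Item 4 (k = 3).
Σσᵢ² = 1.376 + 0.846 + 0.914 = 3.136
total variance = 3.136 + 2 × 0.366 = 3.868
α (item deleted) = (3/2)·(1 − 3.136/3.868) = 0.28

α = 0.28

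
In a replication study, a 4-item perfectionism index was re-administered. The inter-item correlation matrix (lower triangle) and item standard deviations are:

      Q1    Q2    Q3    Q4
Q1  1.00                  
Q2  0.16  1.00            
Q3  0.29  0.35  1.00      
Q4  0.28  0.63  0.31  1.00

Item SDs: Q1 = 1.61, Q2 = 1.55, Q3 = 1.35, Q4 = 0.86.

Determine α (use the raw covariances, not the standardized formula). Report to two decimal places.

Σσ²ᵢ = 1.61² + 1.55² + 1.35² + 0.86² = 7.5567
Covariances σ_ij = r_ij · s_i · s_j:
  σ(Q1,Q2) = 0.16 × 1.61 × 1.55 = 0.3993
  σ(Q1,Q3) = 0.29 × 1.61 × 1.35 = 0.6303
  σ(Q1,Q4) = 0.28 × 1.61 × 0.86 = 0.3877
  σ(Q2,Q3) = 0.35 × 1.55 × 1.35 = 0.7324
  σ(Q2,Q4) = 0.63 × 1.55 × 0.86 = 0.8398
  σ(Q3,Q4) = 0.31 × 1.35 × 0.86 = 0.3599
σ²_T = Σσ²ᵢ + 2·Σσ_ij = 7.5567 + 2 × 3.3494 = 14.2555
α = (4/3)·(1 − 7.5567/14.2555) = 0.63

α = 0.63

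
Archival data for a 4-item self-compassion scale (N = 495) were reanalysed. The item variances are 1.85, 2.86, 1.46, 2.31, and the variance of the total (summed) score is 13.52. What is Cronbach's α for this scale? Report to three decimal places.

α = 0.497

Σσ²ᵢ = 1.85 + 2.86 + 1.46 + 2.31 = 8.48
α = (k/(k−1))·(1 − Σσ²ᵢ/total variance) = (4/3)·(1 − 8.48/13.52) = 0.497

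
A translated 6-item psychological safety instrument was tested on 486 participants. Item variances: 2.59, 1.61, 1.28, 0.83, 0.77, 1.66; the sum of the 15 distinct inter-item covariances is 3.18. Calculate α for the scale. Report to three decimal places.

Σσ²ᵢ = 2.59 + 1.61 + 1.28 + 0.83 + 0.77 + 1.66 = 8.74
Sum of distinct covariances = 3.18
Var(T) = Σσ²ᵢ + 2·Σcov = 8.74 + 2 × 3.18 = 15.10
α = (6/5)·(1 − 8.74/15.10) = 0.505

α = 0.505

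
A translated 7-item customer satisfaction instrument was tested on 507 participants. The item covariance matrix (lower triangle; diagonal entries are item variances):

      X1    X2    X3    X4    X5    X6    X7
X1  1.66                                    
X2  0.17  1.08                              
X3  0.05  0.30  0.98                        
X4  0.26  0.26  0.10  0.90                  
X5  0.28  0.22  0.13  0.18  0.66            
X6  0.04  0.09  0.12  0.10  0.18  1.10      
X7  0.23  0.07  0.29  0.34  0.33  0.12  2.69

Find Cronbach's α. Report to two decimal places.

α = 0.54

Σσᵢ² = 1.66 + 1.08 + 0.98 + 0.90 + 0.66 + 1.10 + 2.69 = 9.07
Sum of off-diagonal covariances = 3.86
Var(T) = 9.07 + 2 × 3.86 = 16.79
α = (k/(k−1))·(1 − Σσᵢ²/Var(T)) = (7/6)·(1 − 9.07/16.79) = 0.54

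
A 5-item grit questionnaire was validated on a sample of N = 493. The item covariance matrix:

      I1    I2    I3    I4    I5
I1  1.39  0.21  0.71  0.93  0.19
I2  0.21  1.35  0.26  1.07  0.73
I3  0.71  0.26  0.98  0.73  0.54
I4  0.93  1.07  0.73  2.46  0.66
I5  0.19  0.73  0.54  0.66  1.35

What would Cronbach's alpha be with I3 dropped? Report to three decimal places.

Remaining items: I1, I2, I4, I5 (k = 4).
ΣVar(i) = 1.39 + 1.35 + 2.46 + 1.35 = 6.55
Var(T) = 6.55 + 2 × 3.79 = 14.13
α (item deleted) = (4/3)·(1 − 6.55/14.13) = 0.715

α = 0.715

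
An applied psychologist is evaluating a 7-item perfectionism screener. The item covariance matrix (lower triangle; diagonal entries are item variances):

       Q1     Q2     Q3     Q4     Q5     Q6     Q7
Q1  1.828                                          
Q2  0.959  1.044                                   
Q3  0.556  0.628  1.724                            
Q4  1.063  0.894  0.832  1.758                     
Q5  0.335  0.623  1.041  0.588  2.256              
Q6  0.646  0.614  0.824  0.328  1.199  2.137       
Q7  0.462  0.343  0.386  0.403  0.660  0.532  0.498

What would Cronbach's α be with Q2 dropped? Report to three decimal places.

Remaining items: Q1, Q3, Q4, Q5, Q6, Q7 (k = 6).
sum of item variances = 1.828 + 1.724 + 1.758 + 2.256 + 2.137 + 0.498 = 10.201
σ²_T = 10.201 + 2 × 9.855 = 29.911
α (item deleted) = (6/5)·(1 − 10.201/29.911) = 0.791

Cronbach's α = 0.791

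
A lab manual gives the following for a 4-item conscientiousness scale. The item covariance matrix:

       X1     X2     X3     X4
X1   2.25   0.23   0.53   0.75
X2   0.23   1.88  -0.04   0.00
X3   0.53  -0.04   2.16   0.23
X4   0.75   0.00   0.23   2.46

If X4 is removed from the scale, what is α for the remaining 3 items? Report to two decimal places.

Remaining items: X1, X2, X3 (k = 3).
Σσᵢ² = 2.25 + 1.88 + 2.16 = 6.29
σ²_total = 6.29 + 2 × 0.72 = 7.73
α (item deleted) = (3/2)·(1 − 6.29/7.73) = 0.28

α = 0.28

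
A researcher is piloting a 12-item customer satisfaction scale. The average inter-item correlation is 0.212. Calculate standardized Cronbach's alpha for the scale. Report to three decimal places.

standardized Cronbach's alpha = 0.764

Standardized α = k·r̄ / (1 + (k−1)·r̄) = 12 × 0.212 / (1 + 11 × 0.212)
  = 2.5440 / 3.3320 = 0.764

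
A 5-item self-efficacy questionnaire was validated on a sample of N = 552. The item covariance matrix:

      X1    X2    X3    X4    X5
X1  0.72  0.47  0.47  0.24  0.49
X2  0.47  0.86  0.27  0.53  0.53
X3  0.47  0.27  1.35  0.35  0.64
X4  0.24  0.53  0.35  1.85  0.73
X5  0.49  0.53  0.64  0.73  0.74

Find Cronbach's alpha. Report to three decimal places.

Cronbach's alpha = 0.789

ΣVar(i) = 0.72 + 0.86 + 1.35 + 1.85 + 0.74 = 5.52
Sum of off-diagonal covariances = 4.72
Var(T) = 5.52 + 2 × 4.72 = 14.96
α = (k/(k−1))·(1 − ΣVar(i)/Var(T)) = (5/4)·(1 − 5.52/14.96) = 0.789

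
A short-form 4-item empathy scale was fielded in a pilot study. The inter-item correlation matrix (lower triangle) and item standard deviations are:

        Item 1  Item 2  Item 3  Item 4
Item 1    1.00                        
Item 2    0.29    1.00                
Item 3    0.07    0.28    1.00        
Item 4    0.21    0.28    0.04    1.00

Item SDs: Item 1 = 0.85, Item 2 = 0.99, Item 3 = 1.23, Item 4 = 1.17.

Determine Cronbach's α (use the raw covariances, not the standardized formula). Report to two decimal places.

Cronbach's α = 0.47

Σσ²ᵢ = 0.85² + 0.99² + 1.23² + 1.17² = 4.5844
Covariances σ_ij = r_ij · s_i · s_j:
  σ(Item 1,Item 2) = 0.29 × 0.85 × 0.99 = 0.2440
  σ(Item 1,Item 3) = 0.07 × 0.85 × 1.23 = 0.0732
  σ(Item 1,Item 4) = 0.21 × 0.85 × 1.17 = 0.2088
  σ(Item 2,Item 3) = 0.28 × 0.99 × 1.23 = 0.3410
  σ(Item 2,Item 4) = 0.28 × 0.99 × 1.17 = 0.3243
  σ(Item 3,Item 4) = 0.04 × 1.23 × 1.17 = 0.0576
σ²_T = Σσ²ᵢ + 2·Σσ_ij = 4.5844 + 2 × 1.2489 = 7.0822
α = (4/3)·(1 − 4.5844/7.0822) = 0.47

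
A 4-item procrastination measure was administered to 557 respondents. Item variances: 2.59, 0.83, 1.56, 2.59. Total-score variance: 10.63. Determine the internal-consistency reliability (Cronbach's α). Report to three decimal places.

sum of item variances = 2.59 + 0.83 + 1.56 + 2.59 = 7.57
α = (k/(k−1))·(1 − sum of item variances/σ²_T) = (4/3)·(1 − 7.57/10.63) = 0.384

Cronbach's α = 0.384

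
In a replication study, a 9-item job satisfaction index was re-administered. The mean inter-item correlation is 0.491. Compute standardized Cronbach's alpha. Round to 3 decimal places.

standardized Cronbach's alpha = 0.897

Standardized α = k·r̄ / (1 + (k−1)·r̄) = 9 × 0.491 / (1 + 8 × 0.491)
  = 4.4190 / 4.9280 = 0.897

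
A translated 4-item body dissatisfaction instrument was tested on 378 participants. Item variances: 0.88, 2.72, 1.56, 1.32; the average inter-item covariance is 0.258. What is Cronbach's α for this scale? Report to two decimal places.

α = 0.43

ΣVar(i) = 0.88 + 2.72 + 1.56 + 1.32 = 6.48
Sum of the 6 distinct covariances = 6 × 0.258 = 1.548
Var(T) = ΣVar(i) + 2·Σcov = 6.48 + 2 × 1.548 = 9.576
α = (4/3)·(1 − 6.48/9.576) = 0.43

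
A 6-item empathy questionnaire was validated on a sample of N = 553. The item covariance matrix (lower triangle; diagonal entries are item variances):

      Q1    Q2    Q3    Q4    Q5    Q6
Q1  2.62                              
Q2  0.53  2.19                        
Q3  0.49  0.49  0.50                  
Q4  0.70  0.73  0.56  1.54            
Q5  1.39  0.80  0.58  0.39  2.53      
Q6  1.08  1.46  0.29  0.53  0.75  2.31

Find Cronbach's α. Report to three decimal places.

α = 0.778

ΣVar(i) = 2.62 + 2.19 + 0.50 + 1.54 + 2.53 + 2.31 = 11.69
Σ_{i<j} σ_ij = 10.77
Var(T) = 11.69 + 2 × 10.77 = 33.23
α = (k/(k−1))·(1 − ΣVar(i)/Var(T)) = (6/5)·(1 − 11.69/33.23) = 0.778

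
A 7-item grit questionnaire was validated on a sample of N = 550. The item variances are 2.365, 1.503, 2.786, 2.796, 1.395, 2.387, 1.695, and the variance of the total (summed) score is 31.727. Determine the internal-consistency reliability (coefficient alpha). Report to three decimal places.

sum of item variances = 2.365 + 1.503 + 2.786 + 2.796 + 1.395 + 2.387 + 1.695 = 14.927
α = (k/(k−1))·(1 − sum of item variances/σ²_total) = (7/6)·(1 − 14.927/31.727) = 0.618

α = 0.618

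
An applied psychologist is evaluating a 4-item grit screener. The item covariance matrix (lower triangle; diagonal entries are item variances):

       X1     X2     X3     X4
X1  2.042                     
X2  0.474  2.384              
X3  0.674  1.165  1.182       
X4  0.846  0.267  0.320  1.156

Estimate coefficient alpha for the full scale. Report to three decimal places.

coefficient alpha = 0.701

sum of item variances = 2.042 + 2.384 + 1.182 + 1.156 = 6.764
Σ_{i<j} σ_ij = 3.746
Var(T) = 6.764 + 2 × 3.746 = 14.256
α = (k/(k−1))·(1 − sum of item variances/Var(T)) = (4/3)·(1 − 6.764/14.256) = 0.701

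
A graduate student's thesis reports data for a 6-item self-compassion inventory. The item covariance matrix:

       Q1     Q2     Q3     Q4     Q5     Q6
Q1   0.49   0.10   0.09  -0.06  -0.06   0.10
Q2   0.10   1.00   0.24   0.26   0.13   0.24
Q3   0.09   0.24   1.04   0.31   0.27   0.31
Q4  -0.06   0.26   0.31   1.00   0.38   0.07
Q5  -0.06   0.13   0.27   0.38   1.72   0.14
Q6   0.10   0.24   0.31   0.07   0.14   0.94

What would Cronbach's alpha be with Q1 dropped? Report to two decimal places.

Remaining items: Q2, Q3, Q4, Q5, Q6 (k = 5).
Σσᵢ² = 1.00 + 1.04 + 1.00 + 1.72 + 0.94 = 5.70
total variance = 5.70 + 2 × 2.35 = 10.40
α (item deleted) = (5/4)·(1 − 5.70/10.40) = 0.56

α = 0.56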